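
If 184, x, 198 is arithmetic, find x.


AM = (184 + 198)/2 = 382/2 = 191

AM = 191


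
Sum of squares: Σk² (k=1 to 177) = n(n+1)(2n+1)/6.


n = 177
n(n+1)(2n+1)/6 = 177×178×355/6
= 11184630/6 = 1864105

Σk² = 1864105


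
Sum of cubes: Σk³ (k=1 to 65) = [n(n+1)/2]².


n(n+1)/2 = 65×66/2 = 2145
Σk³ = 2145² = 4601025

Σk³ = 4601025


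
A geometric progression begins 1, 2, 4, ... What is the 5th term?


aₙ = a₁·r^(n-1)
= 1×2^4
= 1×16
= 16

a_5 = 16


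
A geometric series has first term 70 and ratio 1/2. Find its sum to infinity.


S∞ = a₁/(1-r) = 70/(1 - 1/2)
= 70/(1/2)
= 140

S∞ = 140


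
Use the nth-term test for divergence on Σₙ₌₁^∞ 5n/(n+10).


lim(n→∞) 5n/(n+10) = 5/1 = 5  (divide numerator and denominator by n)
lim aₙ = 5 ≠ 0 → series DIVERGES

Diverges (lim aₙ = 5 ≠ 0)


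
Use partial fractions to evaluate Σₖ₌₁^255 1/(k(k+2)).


1/(k(k+2)) = (1/2)·(1/k - 1/(k+2)) (partial fractions)
Telescoping: Σ = (1/2)·(1 + 1/2 - 1/256 - 1/257) = 98175/131584

Sum = 98175/131584


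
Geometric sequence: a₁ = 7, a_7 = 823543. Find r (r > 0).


r^(n-1) = aₙ/a₁
r^6 = 823543/7 = 117649
r = 117649^(1/6)
= ±7; taking r > 0 gives r = 7

r = 7


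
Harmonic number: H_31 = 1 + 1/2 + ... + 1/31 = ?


H_31 = 1/1 + 1/2 + 1/3 + ... + 1/31
= 290774257297357/72201776446800
≈ 4.0272

H_31 = 290774257297357/72201776446800 ≈ 4.0272


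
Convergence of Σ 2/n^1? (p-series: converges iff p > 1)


p-series test: Σ c/n^p converges if p > 1, diverges if p ≤ 1 (constant c > 0 doesn't affect convergence).
p = 1
1 ≤ 1 → DIVERGES

Diverges (p = 1 ≤ 1)


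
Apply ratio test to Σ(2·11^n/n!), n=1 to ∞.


aₙ = 2·11^n/n!
a_{n+1}/aₙ = 11^(n+1)/(n+1)! × n!/11^n  (constant 2 cancels)
= 11/(n+1)
L = lim(n→∞) 11/(n+1) = 0
L < 1 → series CONVERGES

Converges (ratio test: L = 0 < 1)


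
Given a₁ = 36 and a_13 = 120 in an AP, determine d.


d = (aₙ - a₁)/(n-1)
= (120 - 36)/(13-1)
= 84/12 = 7

d = 7


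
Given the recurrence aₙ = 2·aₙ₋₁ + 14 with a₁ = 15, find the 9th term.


Computing step by step:
a_1 = 15
a_2 = 44
a_3 = 102
a_4 = 218
a_5 = 450
a_6 = 914
a_7 = 1842
a_8 = 3698
a_9 = 7410


a_9 = 7410


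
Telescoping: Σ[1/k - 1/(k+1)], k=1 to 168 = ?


Telescoping: adjacent terms cancel.
= 1/1 - 1/169
= 1 - 1/169 = 168/169

Sum = 168/169


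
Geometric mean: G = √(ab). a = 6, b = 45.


GM = √(6×45) = √270 = 16.4317

GM = 16.4317


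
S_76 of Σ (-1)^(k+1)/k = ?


S = 1 - 1/2 + 1/3 - 1/4 + 1/5 - 1/6 + 1/7 - 1/8 ± ...
= 0.6866
(Full series converges to +ln(2) ≈ +0.6931)

S_76 = 0.6866


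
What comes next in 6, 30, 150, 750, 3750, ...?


Pattern: geometric (r=5)
Terms: 6, 30, 150, 750, 3750
Next term = 18750

Next term = 18750


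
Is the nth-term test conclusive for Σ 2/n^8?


lim(n→∞) 2/n^8 = 0
lim aₙ = 0 → nth-term test is INCONCLUSIVE
(Need other tests; this is actually a convergent p-series with p=8 > 1)

Inconclusive (lim aₙ = 0; need another test)


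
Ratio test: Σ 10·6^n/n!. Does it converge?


aₙ = 10·6^n/n!
a_{n+1}/aₙ = 6^(n+1)/(n+1)! × n!/6^n  (constant 10 cancels)
= 6/(n+1)
L = lim(n→∞) 6/(n+1) = 0
L < 1 → series CONVERGES

Converges (ratio test: L = 0 < 1)


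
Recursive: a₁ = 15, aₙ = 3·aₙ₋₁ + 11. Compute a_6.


Computing step by step:
a_1 = 15
a_2 = 56
a_3 = 179
a_4 = 548
a_5 = 1655
a_6 = 4976


a_6 = 4976


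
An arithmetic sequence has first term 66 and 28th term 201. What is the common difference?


d = (aₙ - a₁)/(n-1)
= (201 - 66)/(28-1)
= 135/27 = 5

d = 5


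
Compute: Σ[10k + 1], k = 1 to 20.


Σ(10k+1) = 10·Σk + 1·n
= 10·210 + 1·20
= 2100 + 20 = 2120

Σ = 2120


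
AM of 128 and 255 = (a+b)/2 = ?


AM = (128 + 255)/2 = 383/2 = 191.5

AM = 191.5


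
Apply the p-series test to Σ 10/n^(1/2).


p-series test: Σ c/n^p converges if p > 1, diverges if p ≤ 1 (constant c > 0 doesn't affect convergence).
p = 1/2
1/2 ≤ 1 → DIVERGES

Diverges (p = 1/2 ≤ 1)


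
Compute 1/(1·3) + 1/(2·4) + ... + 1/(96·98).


1/(k(k+2)) = (1/2)·(1/k - 1/(k+2)) (partial fractions)
Telescoping: Σ = (1/2)·(1 + 1/2 - 1/97 - 1/98) = 3516/4753

Sum = 3516/4753


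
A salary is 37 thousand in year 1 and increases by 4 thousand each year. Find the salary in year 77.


aₙ = a₁ + (n-1)d
= 37 + (77-1)×4
= 37 + 304
= 341

a_77 = 341


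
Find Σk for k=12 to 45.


Σₖ₌12^45 k = Σₖ₌₁^45 k − Σₖ₌₁^11 k
= 45·46/2 − 11·12/2
= 1035 − 66 = 969

Σk = 969


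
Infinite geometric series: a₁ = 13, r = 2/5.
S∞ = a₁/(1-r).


S∞ = a₁/(1-r) = 13/(1 - 2/5)
= 13/(3/5)
= 65/3

S∞ = 65/3


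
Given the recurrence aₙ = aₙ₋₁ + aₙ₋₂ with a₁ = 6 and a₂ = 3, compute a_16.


Computing iteratively: 6, 3, 9, 12, 21, 33, 54, 87, 141, 228, 369, 597, ...
a_16 = 4092

a_16 = 4092


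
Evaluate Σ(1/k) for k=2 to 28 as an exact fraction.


Σₖ₌2^28 1/k = 1/2 + 1/3 + 1/4 + ... + 1/28
= 235091155703/80313433200
≈ 2.9272

Sum = 235091155703/80313433200 ≈ 2.9272


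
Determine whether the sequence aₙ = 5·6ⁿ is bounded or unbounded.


aₙ = 5·6ⁿ → as n→∞, aₙ→∞ (since base 6 > 1)
No finite upper bound exists
The sequence is UNBOUNDED

Unbounded (aₙ → ∞ as n → ∞)


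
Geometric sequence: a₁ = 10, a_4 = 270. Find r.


r^(n-1) = aₙ/a₁
r^3 = 270/10 = 27
r = 27^(1/3)
= 3

r = 3


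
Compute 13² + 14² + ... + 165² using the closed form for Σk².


Σₖ₌13^165 k² = Σₖ₌₁^165 k² − Σₖ₌₁^12 k²
= 165·166·331/6 − 12·13·25/6
= 1511015 − 650 = 1510365

Σk² = 1510365


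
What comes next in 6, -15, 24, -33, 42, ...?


Pattern: alternating sign, magnitude arithmetic (d=9)
Terms: 6, -15, 24, -33, 42
Next term = -51

Next term = -51


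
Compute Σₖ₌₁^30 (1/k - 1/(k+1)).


Telescoping: adjacent terms cancel.
= 1/1 - 1/31
= 1 - 1/31 = 30/31

Sum = 30/31


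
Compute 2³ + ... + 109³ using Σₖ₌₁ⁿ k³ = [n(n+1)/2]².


Σₖ₌2^109 k³ = [109·110/2]² − [1·2/2]²
= 35940025 − 1 = 35940024

Σk³ = 35940024


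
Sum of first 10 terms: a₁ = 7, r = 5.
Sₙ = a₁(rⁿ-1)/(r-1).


Sₙ = 7×(5^10 - 1)/(5 - 1)
= 7×(9765625 - 1)/4
= 7×9765624/4
= 17089842

S_10 = 17089842


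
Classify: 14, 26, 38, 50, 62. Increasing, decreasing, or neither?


Differences: 12, 12, 12, 12
All differences > 0 → strictly INCREASING

Monotonically increasing


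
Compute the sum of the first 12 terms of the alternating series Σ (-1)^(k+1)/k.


S = 1 - 1/2 + 1/3 - 1/4 + 1/5 - 1/6 + 1/7 - 1/8 ± ...
= 0.6532
(Full series converges to +ln(2) ≈ +0.6931)

S_12 = 0.6532


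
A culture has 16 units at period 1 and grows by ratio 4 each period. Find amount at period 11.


aₙ = a₁·r^(n-1)
= 16×4^10
= 16×1048576
= 16777216

a_11 = 16777216


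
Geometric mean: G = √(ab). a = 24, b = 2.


GM = √(24×2) = √48 = 6.9282

GM = 6.9282


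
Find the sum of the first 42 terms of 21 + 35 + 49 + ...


aₙ = 21 + (42-1)×14 = 595
Sₙ = n(a₁+aₙ)/2 = 42×(21+595)/2
= 42×616/2 = 12936

S_42 = 12936


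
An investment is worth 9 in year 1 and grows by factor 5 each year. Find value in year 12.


aₙ = a₁·r^(n-1)
= 9×5^11
= 9×48828125
= 439453125

a_12 = 439453125


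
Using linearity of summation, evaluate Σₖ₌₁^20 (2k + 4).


Σ(2k+4) = 2·Σk + 4·n
= 2·210 + 4·20
= 420 + 80 = 500

Σ = 500


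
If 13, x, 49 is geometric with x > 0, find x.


GM = √(13×49) = √637 = 25.2389

GM = 25.2389


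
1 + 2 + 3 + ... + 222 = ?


n(n+1)/2 = 222×223/2 = 49506/2 = 24753

Σk = 24753


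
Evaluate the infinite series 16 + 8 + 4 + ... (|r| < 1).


S∞ = a₁/(1-r) = 16/(1 - 1/2)
= 16/(1/2)
= 32

S∞ = 32


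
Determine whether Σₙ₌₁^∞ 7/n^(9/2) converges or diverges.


p-series test: Σ c/n^p converges if p > 1, diverges if p ≤ 1 (constant c > 0 doesn't affect convergence).
p = 9/2
9/2 > 1 → CONVERGES

Converges (p = 9/2 > 1)


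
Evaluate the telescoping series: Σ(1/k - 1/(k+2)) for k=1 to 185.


Telescoping with gap 2: two head and two tail terms survive.
= (1 + 1/2) - (1/186 + 1/187)
= 3/2 - 1/186 - 1/187 = 25900/17391

Sum = 25900/17391


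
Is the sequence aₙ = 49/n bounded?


a₁ = 49, a₂ = 49/2, a₃ = 49/3, ...
0 < aₙ ≤ 49 for all n ≥ 1
Lower bound: 0, Upper bound: 49
The sequence IS bounded

Bounded (0 < aₙ ≤ 49)


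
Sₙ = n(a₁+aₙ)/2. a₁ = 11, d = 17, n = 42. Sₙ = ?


aₙ = 11 + (42-1)×17 = 708
Sₙ = n(a₁+aₙ)/2 = 42×(11+708)/2
= 42×719/2 = 15099

S_42 = 15099


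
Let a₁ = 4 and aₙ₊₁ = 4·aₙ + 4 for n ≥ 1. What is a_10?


Computing step by step:
a_1 = 4
a_2 = 20
a_3 = 84
a_4 = 340
a_5 = 1364
a_6 = 5460
a_7 = 21844
a_8 = 87380
a_9 = 349524
a_10 = 1398100


a_10 = 1398100


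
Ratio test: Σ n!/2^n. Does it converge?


aₙ = n!/2^n
a_{n+1}/aₙ = (n+1)!/2^(n+1) × 2^n/n!
= (n+1)/2
L = lim(n→∞) (n+1)/2 = ∞
L > 1 → series DIVERGES

Diverges (ratio test: L = ∞ > 1)


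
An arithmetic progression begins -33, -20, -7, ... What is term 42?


aₙ = a₁ + (n-1)d
= -33 + (42-1)×13
= -33 + 533
= 500

a_42 = 500


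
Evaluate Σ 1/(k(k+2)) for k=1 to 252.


1/(k(k+2)) = (1/2)·(1/k - 1/(k+2)) (partial fractions)
Telescoping: Σ = (1/2)·(1 + 1/2 - 1/253 - 1/254) = 47943/64262

Sum = 47943/64262


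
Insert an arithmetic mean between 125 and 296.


AM = (125 + 296)/2 = 421/2 = 210.5

AM = 210.5


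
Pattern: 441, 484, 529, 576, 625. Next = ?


Pattern: perfect squares: n²
Terms: 441, 484, 529, 576, 625
Next term = 676

Next term = 676


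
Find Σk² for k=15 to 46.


Σₖ₌15^46 k² = Σₖ₌₁^46 k² − Σₖ₌₁^14 k²
= 46·47·93/6 − 14·15·29/6
= 33511 − 1015 = 32496

Σk² = 32496


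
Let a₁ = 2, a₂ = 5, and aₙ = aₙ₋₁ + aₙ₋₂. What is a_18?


Computing iteratively: 2, 5, 7, 12, 19, 31, 50, 81, 131, 212, 343, 555, ...
a_18 = 9959

a_18 = 9959


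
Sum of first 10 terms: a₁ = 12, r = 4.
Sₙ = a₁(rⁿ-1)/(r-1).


Sₙ = 12×(4^10 - 1)/(4 - 1)
= 12×(1048576 - 1)/3
= 12×1048575/3
= 4194300

S_10 = 4194300


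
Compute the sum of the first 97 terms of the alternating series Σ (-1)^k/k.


S = -1 + 1/2 - 1/3 + 1/4 - 1/5 + 1/6 - 1/7 + 1/8 ± ...
= -0.6983
(Full series converges to -ln(2) ≈ -0.6931)

S_97 = -0.6983


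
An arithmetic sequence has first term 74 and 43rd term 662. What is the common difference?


d = (aₙ - a₁)/(n-1)
= (662 - 74)/(43-1)
= 588/42 = 14

d = 14


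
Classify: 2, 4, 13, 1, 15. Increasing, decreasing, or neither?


Differences: 2, 9, -12, 14
Difference at position 1 is +2 (> 0) but position 3 is -12 (< 0) — sequence both rises and falls
→ NOT monotonic

Not monotonic


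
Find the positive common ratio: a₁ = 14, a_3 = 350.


r^(n-1) = aₙ/a₁
r^2 = 350/14 = 25
r = 25^(1/2)
= ±5; taking r > 0 gives r = 5

r = 5


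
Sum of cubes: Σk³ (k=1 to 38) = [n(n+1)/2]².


n(n+1)/2 = 38×39/2 = 741
Σk³ = 741² = 549081

Σk³ = 549081


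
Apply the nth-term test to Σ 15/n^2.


lim(n→∞) 15/n^2 = 0
lim aₙ = 0 → nth-term test is INCONCLUSIVE
(Need other tests; this is actually a convergent p-series with p=2 > 1)

Inconclusive (lim aₙ = 0; need another test)


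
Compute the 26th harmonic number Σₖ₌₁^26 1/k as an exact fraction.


H_26 = 1/1 + 1/2 + 1/3 + ... + 1/26
= 34395742267/8923714800
≈ 3.8544

H_26 = 34395742267/8923714800 ≈ 3.8544


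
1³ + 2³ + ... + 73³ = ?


n(n+1)/2 = 73×74/2 = 2701
Σk³ = 2701² = 7295401

Σk³ = 7295401


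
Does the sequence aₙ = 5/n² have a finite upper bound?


a₁ = 5, a₂ = 5/4, a₃ = 5/9, ...
0 < aₙ ≤ 5 for all n ≥ 1
The sequence IS bounded

Bounded (0 < aₙ ≤ 5)


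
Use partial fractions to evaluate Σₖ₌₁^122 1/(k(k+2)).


1/(k(k+2)) = (1/2)·(1/k - 1/(k+2)) (partial fractions)
Telescoping: Σ = (1/2)·(1 + 1/2 - 1/123 - 1/124) = 22631/30504

Sum = 22631/30504


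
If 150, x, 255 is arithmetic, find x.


AM = (150 + 255)/2 = 405/2 = 202.5

AM = 202.5


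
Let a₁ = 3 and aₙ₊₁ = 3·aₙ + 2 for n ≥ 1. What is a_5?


Computing step by step:
a_1 = 3
a_2 = 11
a_3 = 35
a_4 = 107
a_5 = 323


a_5 = 323


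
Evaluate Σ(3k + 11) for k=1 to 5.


Σ(3k+11) = 3·Σk + 11·n
= 3·15 + 11·5
= 45 + 55 = 100

Σ = 100


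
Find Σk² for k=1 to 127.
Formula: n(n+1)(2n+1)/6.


n = 127
n(n+1)(2n+1)/6 = 127×128×255/6
= 4145280/6 = 690880

Σk² = 690880


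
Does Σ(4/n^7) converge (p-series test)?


p-series test: Σ c/n^p converges if p > 1, diverges if p ≤ 1 (constant c > 0 doesn't affect convergence).
p = 7
7 > 1 → CONVERGES

Converges (p = 7 > 1)


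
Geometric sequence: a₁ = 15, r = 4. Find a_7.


aₙ = a₁·r^(n-1)
= 15×4^6
= 15×4096
= 61440

a_7 = 61440


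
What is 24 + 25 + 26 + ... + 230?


Σₖ₌24^230 k = Σₖ₌₁^230 k − Σₖ₌₁^23 k
= 230·231/2 − 23·24/2
= 26565 − 276 = 26289

Σk = 26289


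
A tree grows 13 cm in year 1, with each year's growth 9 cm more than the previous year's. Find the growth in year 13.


aₙ = a₁ + (n-1)d
= 13 + (13-1)×9
= 13 + 108
= 121

a_13 = 121


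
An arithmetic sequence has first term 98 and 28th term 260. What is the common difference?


d = (aₙ - a₁)/(n-1)
= (260 - 98)/(28-1)
= 162/27 = 6

d = 6


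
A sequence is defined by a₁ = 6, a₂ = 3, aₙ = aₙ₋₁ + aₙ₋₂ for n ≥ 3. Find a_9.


Computing iteratively: 6, 3, 9, 12, 21, 33, 54, 87, 141
a_9 = 141

a_9 = 141


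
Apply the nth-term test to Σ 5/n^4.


lim(n→∞) 5/n^4 = 0
lim aₙ = 0 → nth-term test is INCONCLUSIVE
(Need other tests; this is actually a convergent p-series with p=4 > 1)

Inconclusive (lim aₙ = 0; need another test)


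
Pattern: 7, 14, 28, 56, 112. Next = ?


Pattern: geometric (r=2)
Terms: 7, 14, 28, 56, 112
Next term = 224

Next term = 224


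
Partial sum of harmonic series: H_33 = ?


H_33 = 1/1 + 1/2 + 1/3 + ... + 1/33
= 53676090078349/13127595717600
≈ 4.0888

H_33 = 53676090078349/13127595717600 ≈ 4.0888


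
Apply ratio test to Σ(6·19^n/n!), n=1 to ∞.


aₙ = 6·19^n/n!
a_{n+1}/aₙ = 19^(n+1)/(n+1)! × n!/19^n  (constant 6 cancels)
= 19/(n+1)
L = lim(n→∞) 19/(n+1) = 0
L < 1 → series CONVERGES

Converges (ratio test: L = 0 < 1)


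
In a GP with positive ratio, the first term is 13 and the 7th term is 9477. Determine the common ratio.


r^(n-1) = aₙ/a₁
r^6 = 9477/13 = 729
r = 729^(1/6)
= ±3; taking r > 0 gives r = 3

r = 3


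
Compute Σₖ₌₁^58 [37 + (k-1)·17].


aₙ = 37 + (58-1)×17 = 1006
Sₙ = n(a₁+aₙ)/2 = 58×(37+1006)/2
= 58×1043/2 = 30247

S_58 = 30247


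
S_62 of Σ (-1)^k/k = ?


S = -1 + 1/2 - 1/3 + 1/4 - 1/5 + 1/6 - 1/7 + 1/8 ± ...
= -0.6851
(Full series converges to -ln(2) ≈ -0.6931)

S_62 = -0.6851


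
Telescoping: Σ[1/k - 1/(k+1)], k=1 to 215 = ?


Telescoping: adjacent terms cancel.
= 1/1 - 1/216
= 1 - 1/216 = 215/216

Sum = 215/216


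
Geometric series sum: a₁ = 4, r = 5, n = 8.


Sₙ = 4×(5^8 - 1)/(5 - 1)
= 4×(390625 - 1)/4
= 4×390624/4
= 390624

S_8 = 390624


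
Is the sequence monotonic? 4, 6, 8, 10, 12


Differences: 2, 2, 2, 2
All differences > 0 → strictly INCREASING

Monotonically increasing


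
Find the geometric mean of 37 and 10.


GM = √(37×10) = √370 = 19.2354

GM = 19.2354


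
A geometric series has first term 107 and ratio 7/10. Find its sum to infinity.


S∞ = a₁/(1-r) = 107/(1 - 7/10)
= 107/(3/10)
= 1070/3

S∞ = 1070/3


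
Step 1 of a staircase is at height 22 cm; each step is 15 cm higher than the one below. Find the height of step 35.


aₙ = a₁ + (n-1)d
= 22 + (35-1)×15
= 22 + 510
= 532

a_35 = 532


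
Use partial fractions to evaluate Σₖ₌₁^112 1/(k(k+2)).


1/(k(k+2)) = (1/2)·(1/k - 1/(k+2)) (partial fractions)
Telescoping: Σ = (1/2)·(1 + 1/2 - 1/113 - 1/114) = 4774/6441

Sum = 4774/6441


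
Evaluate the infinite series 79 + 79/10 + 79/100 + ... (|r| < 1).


S∞ = a₁/(1-r) = 79/(1 - 1/10)
= 79/(9/10)
= 790/9

S∞ = 790/9


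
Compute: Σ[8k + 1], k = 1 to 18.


Σ(8k+1) = 8·Σk + 1·n
= 8·171 + 1·18
= 1368 + 18 = 1386

Σ = 1386


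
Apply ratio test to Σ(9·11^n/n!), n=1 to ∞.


aₙ = 9·11^n/n!
a_{n+1}/aₙ = 11^(n+1)/(n+1)! × n!/11^n  (constant 9 cancels)
= 11/(n+1)
L = lim(n→∞) 11/(n+1) = 0
L < 1 → series CONVERGES

Converges (ratio test: L = 0 < 1)


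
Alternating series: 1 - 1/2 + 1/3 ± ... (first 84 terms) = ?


S = 1 - 1/2 + 1/3 - 1/4 + 1/5 - 1/6 + 1/7 - 1/8 ± ...
= 0.6872
(Full series converges to +ln(2) ≈ +0.6931)

S_84 = 0.6872


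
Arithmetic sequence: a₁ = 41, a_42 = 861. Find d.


d = (aₙ - a₁)/(n-1)
= (861 - 41)/(42-1)
= 820/41 = 20

d = 20


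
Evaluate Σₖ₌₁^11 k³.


n(n+1)/2 = 11×12/2 = 66
Σk³ = 66² = 4356

Σk³ = 4356


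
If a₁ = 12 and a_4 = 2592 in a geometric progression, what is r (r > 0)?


r^(n-1) = aₙ/a₁
r^3 = 2592/12 = 216
r = 216^(1/3)
= 6

r = 6


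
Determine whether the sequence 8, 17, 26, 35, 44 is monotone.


Differences: 9, 9, 9, 9
All differences > 0 → strictly INCREASING

Monotonically increasing


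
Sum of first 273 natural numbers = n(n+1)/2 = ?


n(n+1)/2 = 273×274/2 = 74802/2 = 37401

Σk = 37401


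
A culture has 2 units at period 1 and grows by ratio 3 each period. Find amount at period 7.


aₙ = a₁·r^(n-1)
= 2×3^6
= 2×729
= 1458

a_7 = 1458


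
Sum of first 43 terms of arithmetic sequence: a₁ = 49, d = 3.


aₙ = 49 + (43-1)×3 = 175
Sₙ = n(a₁+aₙ)/2 = 43×(49+175)/2
= 43×224/2 = 4816

S_43 = 4816


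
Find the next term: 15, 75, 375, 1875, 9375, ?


Pattern: geometric (r=5)
Terms: 15, 75, 375, 1875, 9375
Next term = 46875

Next term = 46875


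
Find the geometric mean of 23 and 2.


GM = √(23×2) = √46 = 6.7823

GM = 6.7823


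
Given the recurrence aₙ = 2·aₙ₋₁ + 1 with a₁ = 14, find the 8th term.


Computing step by step:
a_1 = 14
a_2 = 29
a_3 = 59
a_4 = 119
a_5 = 239
a_6 = 479
a_7 = 959
a_8 = 1919


a_8 = 1919


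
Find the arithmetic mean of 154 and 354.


AM = (154 + 354)/2 = 508/2 = 254

AM = 254


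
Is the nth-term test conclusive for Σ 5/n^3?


lim(n→∞) 5/n^3 = 0
lim aₙ = 0 → nth-term test is INCONCLUSIVE
(Need other tests; this is actually a convergent p-series with p=3 > 1)

Inconclusive (lim aₙ = 0; need another test)


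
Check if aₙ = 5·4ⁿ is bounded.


aₙ = 5·4ⁿ → as n→∞, aₙ→∞ (since base 4 > 1)
No finite upper bound exists
The sequence is UNBOUNDED

Unbounded (aₙ → ∞ as n → ∞)


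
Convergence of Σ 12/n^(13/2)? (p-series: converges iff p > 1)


p-series test: Σ c/n^p converges if p > 1, diverges if p ≤ 1 (constant c > 0 doesn't affect convergence).
p = 13/2
13/2 > 1 → CONVERGES

Converges (p = 13/2 > 1)


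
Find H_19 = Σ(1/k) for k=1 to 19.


H_19 = 1/1 + 1/2 + 1/3 + ... + 1/19
= 275295799/77597520
≈ 3.5477

H_19 = 275295799/77597520 ≈ 3.5477


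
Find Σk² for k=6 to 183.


Σₖ₌6^183 k² = Σₖ₌₁^183 k² − Σₖ₌₁^5 k²
= 183·184·367/6 − 5·6·11/6
= 2059604 − 55 = 2059549

Σk² = 2059549


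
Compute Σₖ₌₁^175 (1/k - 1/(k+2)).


Telescoping with gap 2: two head and two tail terms survive.
= (1 + 1/2) - (1/176 + 1/177)
= 3/2 - 1/176 - 1/177 = 46375/31152

Sum = 46375/31152


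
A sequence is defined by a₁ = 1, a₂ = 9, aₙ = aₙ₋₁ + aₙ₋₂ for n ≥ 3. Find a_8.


Computing iteratively: 1, 9, 10, 19, 29, 48, 77, 125
a_8 = 125

a_8 = 125


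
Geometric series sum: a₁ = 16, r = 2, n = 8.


Sₙ = 16×(2^8 - 1)/(2 - 1)
= 16×(256 - 1)/1
= 16×255/1
= 4080

S_8 = 4080


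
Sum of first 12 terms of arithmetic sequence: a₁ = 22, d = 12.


aₙ = 22 + (12-1)×12 = 154
Sₙ = n(a₁+aₙ)/2 = 12×(22+154)/2
= 12×176/2 = 1056

S_12 = 1056


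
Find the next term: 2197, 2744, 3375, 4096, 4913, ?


Pattern: perfect cubes: n³
Terms: 2197, 2744, 3375, 4096, 4913
Next term = 5832

Next term = 5832


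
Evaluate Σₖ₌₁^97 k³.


n(n+1)/2 = 97×98/2 = 4753
Σk³ = 4753² = 22591009

Σk³ = 22591009


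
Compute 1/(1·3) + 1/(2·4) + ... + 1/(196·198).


1/(k(k+2)) = (1/2)·(1/k - 1/(k+2)) (partial fractions)
Telescoping: Σ = (1/2)·(1 + 1/2 - 1/197 - 1/198) = 29057/39006

Sum = 29057/39006


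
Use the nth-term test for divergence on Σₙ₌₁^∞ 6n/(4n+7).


lim(n→∞) 6n/(4n+7) = 6/4 = 3/2  (divide numerator and denominator by n)
lim aₙ = 3/2 ≠ 0 → series DIVERGES

Diverges (lim aₙ = 3/2 ≠ 0)


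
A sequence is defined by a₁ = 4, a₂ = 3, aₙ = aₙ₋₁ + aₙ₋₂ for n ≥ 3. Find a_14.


Computing iteratively: 4, 3, 7, 10, 17, 27, 44, 71, 115, 186, 301, 487, ...
a_14 = 1275

a_14 = 1275


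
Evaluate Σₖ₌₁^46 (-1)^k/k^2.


S = -1 + 1/4 - 1/9 + 1/16 - 1/25 + 1/36 - 1/49 + 1/64 ± ...
= -0.8222
(Full series converges to -π²/12 ≈ -0.8225)

S_46 = -0.8222


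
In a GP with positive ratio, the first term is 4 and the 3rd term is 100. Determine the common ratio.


r^(n-1) = aₙ/a₁
r^2 = 100/4 = 25
r = 25^(1/2)
= ±5; taking r > 0 gives r = 5

r = 5


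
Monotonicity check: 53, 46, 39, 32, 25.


Differences: -7, -7, -7, -7
All differences < 0 → strictly DECREASING

Monotonically decreasing


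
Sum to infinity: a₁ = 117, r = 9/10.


S∞ = a₁/(1-r) = 117/(1 - 9/10)
= 117/(1/10)
= 1170

S∞ = 1170


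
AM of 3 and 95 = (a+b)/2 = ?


AM = (3 + 95)/2 = 98/2 = 49

AM = 49


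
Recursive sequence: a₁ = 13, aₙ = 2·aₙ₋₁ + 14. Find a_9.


Computing step by step:
a_1 = 13
a_2 = 40
a_3 = 94
a_4 = 202
a_5 = 418
a_6 = 850
a_7 = 1714
a_8 = 3442
a_9 = 6898


a_9 = 6898


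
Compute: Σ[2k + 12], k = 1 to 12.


Σ(2k+12) = 2·Σk + 12·n
= 2·78 + 12·12
= 156 + 144 = 300

Σ = 300


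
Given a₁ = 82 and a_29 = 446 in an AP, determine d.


d = (aₙ - a₁)/(n-1)
= (446 - 82)/(29-1)
= 364/28 = 13

d = 13


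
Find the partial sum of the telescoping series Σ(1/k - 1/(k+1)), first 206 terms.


Telescoping: adjacent terms cancel.
= 1/1 - 1/207
= 1 - 1/207 = 206/207

Sum = 206/207


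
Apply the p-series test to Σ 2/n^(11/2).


p-series test: Σ c/n^p converges if p > 1, diverges if p ≤ 1 (constant c > 0 doesn't affect convergence).
p = 11/2
11/2 > 1 → CONVERGES

Converges (p = 11/2 > 1)


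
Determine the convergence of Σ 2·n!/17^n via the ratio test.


aₙ = 2·n!/17^n
a_{n+1}/aₙ = (n+1)!/17^(n+1) × 17^n/n!  (constant 2 cancels)
= (n+1)/17
L = lim(n→∞) (n+1)/17 = ∞
L > 1 → series DIVERGES

Diverges (ratio test: L = ∞ > 1)


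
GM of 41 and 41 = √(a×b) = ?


GM = √(41×41) = √1681 = 41

GM = 41


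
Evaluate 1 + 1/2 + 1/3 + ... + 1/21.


H_21 = 1/1 + 1/2 + 1/3 + ... + 1/21
= 18858053/5173168
≈ 3.6454

H_21 = 18858053/5173168 ≈ 3.6454


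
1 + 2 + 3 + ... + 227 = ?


n(n+1)/2 = 227×228/2 = 51756/2 = 25878

Σk = 25878


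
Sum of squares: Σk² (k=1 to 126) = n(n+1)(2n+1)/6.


n = 126
n(n+1)(2n+1)/6 = 126×127×253/6
= 4048506/6 = 674751

Σk² = 674751


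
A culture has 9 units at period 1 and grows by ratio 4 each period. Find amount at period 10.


aₙ = a₁·r^(n-1)
= 9×4^9
= 9×262144
= 2359296

a_10 = 2359296


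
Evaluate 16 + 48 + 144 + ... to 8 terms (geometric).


Sₙ = 16×(3^8 - 1)/(3 - 1)
= 16×(6561 - 1)/2
= 16×6560/2
= 52480

S_8 = 52480


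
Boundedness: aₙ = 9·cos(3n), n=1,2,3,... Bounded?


For all n, -1 ≤ cos(3n) ≤ 1, so -9 ≤ 9·cos(3n) ≤ 9
Lower bound: -9, Upper bound: 9
The sequence IS bounded

Bounded (-9 ≤ aₙ ≤ 9)


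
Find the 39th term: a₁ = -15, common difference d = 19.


aₙ = a₁ + (n-1)d
= -15 + (39-1)×19
= -15 + 722
= 707

a_39 = 707


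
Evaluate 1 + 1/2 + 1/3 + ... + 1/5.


H_5 = 1/1 + 1/2 + 1/3 + 1/4 + 1/5
= 137/60
≈ 2.2833

H_5 = 137/60 ≈ 2.2833


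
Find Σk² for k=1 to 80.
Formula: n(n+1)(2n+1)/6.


n = 80
n(n+1)(2n+1)/6 = 80×81×161/6
= 1043280/6 = 173880

Σk² = 173880


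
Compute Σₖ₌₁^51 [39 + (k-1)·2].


aₙ = 39 + (51-1)×2 = 139
Sₙ = n(a₁+aₙ)/2 = 51×(39+139)/2
= 51×178/2 = 4539

S_51 = 4539


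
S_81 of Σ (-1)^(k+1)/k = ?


S = 1 - 1/2 + 1/3 - 1/4 + 1/5 - 1/6 + 1/7 - 1/8 ± ...
= 0.6993
(Full series converges to +ln(2) ≈ +0.6931)

S_81 = 0.6993


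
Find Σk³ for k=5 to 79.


Σₖ₌5^79 k³ = [79·80/2]² − [4·5/2]²
= 9985600 − 100 = 9985500

Σk³ = 9985500


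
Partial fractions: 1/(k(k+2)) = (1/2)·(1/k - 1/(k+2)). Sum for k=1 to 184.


1/(k(k+2)) = (1/2)·(1/k - 1/(k+2)) (partial fractions)
Telescoping: Σ = (1/2)·(1 + 1/2 - 1/185 - 1/186) = 12811/17205

Sum = 12811/17205


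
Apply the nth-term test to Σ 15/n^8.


lim(n→∞) 15/n^8 = 0
lim aₙ = 0 → nth-term test is INCONCLUSIVE
(Need other tests; this is actually a convergent p-series with p=8 > 1)

Inconclusive (lim aₙ = 0; need another test)


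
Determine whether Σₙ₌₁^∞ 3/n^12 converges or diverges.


p-series test: Σ c/n^p converges if p > 1, diverges if p ≤ 1 (constant c > 0 doesn't affect convergence).
p = 12
12 > 1 → CONVERGES

Converges (p = 12 > 1)


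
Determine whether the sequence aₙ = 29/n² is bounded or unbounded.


a₁ = 29, a₂ = 29/4, a₃ = 29/9, ...
0 < aₙ ≤ 29 for all n ≥ 1
The sequence IS bounded

Bounded (0 < aₙ ≤ 29)


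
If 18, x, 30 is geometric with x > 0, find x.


GM = √(18×30) = √540 = 23.2379

GM = 23.2379


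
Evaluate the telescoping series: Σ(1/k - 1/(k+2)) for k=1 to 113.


Telescoping with gap 2: two head and two tail terms survive.
= (1 + 1/2) - (1/114 + 1/115)
= 3/2 - 1/114 - 1/115 = 9718/6555

Sum = 9718/6555


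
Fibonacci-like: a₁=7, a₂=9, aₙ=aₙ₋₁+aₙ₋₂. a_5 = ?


Computing iteratively: 7, 9, 16, 25, 41
a_5 = 41

a_5 = 41


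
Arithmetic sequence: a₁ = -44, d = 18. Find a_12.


aₙ = a₁ + (n-1)d
= -44 + (12-1)×18
= -44 + 198
= 154

a_12 = 154


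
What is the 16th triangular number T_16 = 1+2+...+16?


n(n+1)/2 = 16×17/2 = 272/2 = 136

Σk = 136


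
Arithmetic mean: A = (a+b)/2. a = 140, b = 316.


AM = (140 + 316)/2 = 456/2 = 228

AM = 228


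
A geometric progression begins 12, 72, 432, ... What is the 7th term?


aₙ = a₁·r^(n-1)
= 12×6^6
= 12×46656
= 559872

a_7 = 559872


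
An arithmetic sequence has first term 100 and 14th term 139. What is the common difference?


d = (aₙ - a₁)/(n-1)
= (139 - 100)/(14-1)
= 39/13 = 3

d = 3


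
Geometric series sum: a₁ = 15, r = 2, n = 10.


Sₙ = 15×(2^10 - 1)/(2 - 1)
= 15×(1024 - 1)/1
= 15×1023/1
= 15345

S_10 = 15345


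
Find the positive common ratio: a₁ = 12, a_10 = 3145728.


r^(n-1) = aₙ/a₁
r^9 = 3145728/12 = 262144
r = 262144^(1/9)
= 4

r = 4


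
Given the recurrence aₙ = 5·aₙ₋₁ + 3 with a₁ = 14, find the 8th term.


Computing step by step:
a_1 = 14
a_2 = 73
a_3 = 368
a_4 = 1843
a_5 = 9218
a_6 = 46093
a_7 = 230468
a_8 = 1152343


a_8 = 1152343


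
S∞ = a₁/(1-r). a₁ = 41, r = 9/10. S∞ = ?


S∞ = a₁/(1-r) = 41/(1 - 9/10)
= 41/(1/10)
= 410

S∞ = 410


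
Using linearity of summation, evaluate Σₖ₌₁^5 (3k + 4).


Σ(3k+4) = 3·Σk + 4·n
= 3·15 + 4·5
= 45 + 20 = 65

Σ = 65


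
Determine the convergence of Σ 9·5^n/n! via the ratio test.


aₙ = 9·5^n/n!
a_{n+1}/aₙ = 5^(n+1)/(n+1)! × n!/5^n  (constant 9 cancels)
= 5/(n+1)
L = lim(n→∞) 5/(n+1) = 0
L < 1 → series CONVERGES

Converges (ratio test: L = 0 < 1)


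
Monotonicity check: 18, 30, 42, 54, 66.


Differences: 12, 12, 12, 12
All differences > 0 → strictly INCREASING

Monotonically increasing


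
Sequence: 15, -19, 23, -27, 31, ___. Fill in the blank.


Pattern: alternating sign, magnitude arithmetic (d=4)
Terms: 15, -19, 23, -27, 31
Next term = -35

Next term = -35


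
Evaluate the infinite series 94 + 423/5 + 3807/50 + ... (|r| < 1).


S∞ = a₁/(1-r) = 94/(1 - 9/10)
= 94/(1/10)
= 940

S∞ = 940


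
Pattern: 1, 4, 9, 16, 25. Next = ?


Pattern: perfect squares: n²
Terms: 1, 4, 9, 16, 25
Next term = 36

Next term = 36


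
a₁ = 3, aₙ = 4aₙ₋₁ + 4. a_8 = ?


Computing step by step:
a_1 = 3
a_2 = 16
a_3 = 68
a_4 = 276
a_5 = 1108
a_6 = 4436
a_7 = 17748
a_8 = 70996


a_8 = 70996


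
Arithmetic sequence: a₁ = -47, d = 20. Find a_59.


aₙ = a₁ + (n-1)d
= -47 + (59-1)×20
= -47 + 1160
= 1113

a_59 = 1113


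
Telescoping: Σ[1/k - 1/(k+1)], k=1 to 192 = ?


Telescoping: adjacent terms cancel.
= 1/1 - 1/193
= 1 - 1/193 = 192/193

Sum = 192/193


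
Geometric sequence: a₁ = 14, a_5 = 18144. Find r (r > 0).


r^(n-1) = aₙ/a₁
r^4 = 18144/14 = 1296
r = 1296^(1/4)
= ±6; taking r > 0 gives r = 6

r = 6


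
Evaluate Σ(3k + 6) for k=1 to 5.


Σ(3k+6) = 3·Σk + 6·n
= 3·15 + 6·5
= 45 + 30 = 75

Σ = 75


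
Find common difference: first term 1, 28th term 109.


d = (aₙ - a₁)/(n-1)
= (109 - 1)/(28-1)
= 108/27 = 4

d = 4


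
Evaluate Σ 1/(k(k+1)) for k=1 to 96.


1/(k(k+1)) = 1/k - 1/(k+1) (partial fractions)
Telescoping: Σ = 1 - 1/97 = 96/97

Sum = 96/97


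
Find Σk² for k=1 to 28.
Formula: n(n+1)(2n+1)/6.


n = 28
n(n+1)(2n+1)/6 = 28×29×57/6
= 46284/6 = 7714

Σk² = 7714


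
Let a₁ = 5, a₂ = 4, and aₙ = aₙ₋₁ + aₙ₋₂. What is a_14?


Computing iteratively: 5, 4, 9, 13, 22, 35, 57, 92, 149, 241, 390, 631, ...
a_14 = 1652

a_14 = 1652


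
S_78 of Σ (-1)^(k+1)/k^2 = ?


S = 1 - 1/4 + 1/9 - 1/16 + 1/25 - 1/36 + 1/49 - 1/64 ± ...
= 0.8224
(Full series converges to +π²/12 ≈ +0.8225)

S_78 = 0.8224


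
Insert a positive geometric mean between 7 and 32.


GM = √(7×32) = √224 = 14.9666

GM = 14.9666


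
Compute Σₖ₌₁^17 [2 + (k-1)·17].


aₙ = 2 + (17-1)×17 = 274
Sₙ = n(a₁+aₙ)/2 = 17×(2+274)/2
= 17×276/2 = 2346

S_17 = 2346


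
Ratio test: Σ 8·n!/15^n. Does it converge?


aₙ = 8·n!/15^n
a_{n+1}/aₙ = (n+1)!/15^(n+1) × 15^n/n!  (constant 8 cancels)
= (n+1)/15
L = lim(n→∞) (n+1)/15 = ∞
L > 1 → series DIVERGES

Diverges (ratio test: L = ∞ > 1)


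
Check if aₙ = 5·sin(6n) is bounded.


For all n, -1 ≤ sin(6n) ≤ 1, so -5 ≤ 5·sin(6n) ≤ 5
Lower bound: -5, Upper bound: 5
The sequence IS bounded

Bounded (-5 ≤ aₙ ≤ 5)


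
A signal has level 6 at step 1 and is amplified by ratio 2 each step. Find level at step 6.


aₙ = a₁·r^(n-1)
= 6×2^5
= 6×32
= 192

a_6 = 192


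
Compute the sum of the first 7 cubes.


n(n+1)/2 = 7×8/2 = 28
Σk³ = 28² = 784

Σk³ = 784


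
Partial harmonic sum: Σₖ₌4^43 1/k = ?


Σₖ₌4^43 1/k = 1/4 + 1/5 + 1/6 + ... + 1/43
= 307869487527576617/122332313750680800
≈ 2.5167

Sum = 307869487527576617/122332313750680800 ≈ 2.5167


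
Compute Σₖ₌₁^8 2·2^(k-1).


Sₙ = 2×(2^8 - 1)/(2 - 1)
= 2×(256 - 1)/1
= 2×255/1
= 510

S_8 = 510


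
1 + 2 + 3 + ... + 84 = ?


n(n+1)/2 = 84×85/2 = 7140/2 = 3570

Σk = 3570


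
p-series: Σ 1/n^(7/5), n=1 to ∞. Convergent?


p-series test: Σ c/n^p converges if p > 1, diverges if p ≤ 1 (constant c > 0 doesn't affect convergence).
p = 7/5
7/5 > 1 → CONVERGES

Converges (p = 7/5 > 1)


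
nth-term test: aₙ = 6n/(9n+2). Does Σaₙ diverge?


lim(n→∞) 6n/(9n+2) = 6/9 = 2/3  (divide numerator and denominator by n)
lim aₙ = 2/3 ≠ 0 → series DIVERGES

Diverges (lim aₙ = 2/3 ≠ 0)


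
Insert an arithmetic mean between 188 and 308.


AM = (188 + 308)/2 = 496/2 = 248

AM = 248


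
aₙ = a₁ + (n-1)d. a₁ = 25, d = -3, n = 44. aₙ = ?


aₙ = a₁ + (n-1)d
= 25 + (44-1)×-3
= 25 - 129
= -104

a_44 = -104


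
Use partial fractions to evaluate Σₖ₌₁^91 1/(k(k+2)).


1/(k(k+2)) = (1/2)·(1/k - 1/(k+2)) (partial fractions)
Telescoping: Σ = (1/2)·(1 + 1/2 - 1/92 - 1/93) = 12649/17112

Sum = 12649/17112


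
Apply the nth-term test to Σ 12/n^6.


lim(n→∞) 12/n^6 = 0
lim aₙ = 0 → nth-term test is INCONCLUSIVE
(Need other tests; this is actually a convergent p-series with p=6 > 1)

Inconclusive (lim aₙ = 0; need another test)


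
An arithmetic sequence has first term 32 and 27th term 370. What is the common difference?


d = (aₙ - a₁)/(n-1)
= (370 - 32)/(27-1)
= 338/26 = 13

d = 13


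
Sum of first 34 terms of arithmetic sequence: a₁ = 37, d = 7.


aₙ = 37 + (34-1)×7 = 268
Sₙ = n(a₁+aₙ)/2 = 34×(37+268)/2
= 34×305/2 = 5185

S_34 = 5185


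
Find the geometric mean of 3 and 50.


GM = √(3×50) = √150 = 12.2474

GM = 12.2474


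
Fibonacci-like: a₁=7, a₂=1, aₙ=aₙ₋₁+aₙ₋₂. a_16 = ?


Computing iteratively: 7, 1, 8, 9, 17, 26, 43, 69, 112, 181, 293, 474, ...
a_16 = 3249

a_16 = 3249


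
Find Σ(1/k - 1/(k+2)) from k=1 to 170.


Telescoping with gap 2: two head and two tail terms survive.
= (1 + 1/2) - (1/171 + 1/172)
= 3/2 - 1/171 - 1/172 = 43775/29412

Sum = 43775/29412


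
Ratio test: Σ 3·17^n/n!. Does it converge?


aₙ = 3·17^n/n!
a_{n+1}/aₙ = 17^(n+1)/(n+1)! × n!/17^n  (constant 3 cancels)
= 17/(n+1)
L = lim(n→∞) 17/(n+1) = 0
L < 1 → series CONVERGES

Converges (ratio test: L = 0 < 1)


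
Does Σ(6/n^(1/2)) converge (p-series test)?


p-series test: Σ c/n^p converges if p > 1, diverges if p ≤ 1 (constant c > 0 doesn't affect convergence).
p = 1/2
1/2 ≤ 1 → DIVERGES

Diverges (p = 1/2 ≤ 1)


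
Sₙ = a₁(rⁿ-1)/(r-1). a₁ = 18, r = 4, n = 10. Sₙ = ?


Sₙ = 18×(4^10 - 1)/(4 - 1)
= 18×(1048576 - 1)/3
= 18×1048575/3
= 6291450

S_10 = 6291450


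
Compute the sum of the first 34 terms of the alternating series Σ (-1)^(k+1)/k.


S = 1 - 1/2 + 1/3 - 1/4 + 1/5 - 1/6 + 1/7 - 1/8 ± ...
= 0.6787
(Full series converges to +ln(2) ≈ +0.6931)

S_34 = 0.6787


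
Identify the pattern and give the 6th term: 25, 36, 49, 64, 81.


Pattern: perfect squares: n²
Terms: 25, 36, 49, 64, 81
Next term = 100

Next term = 100


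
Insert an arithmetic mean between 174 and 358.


AM = (174 + 358)/2 = 532/2 = 266

AM = 266


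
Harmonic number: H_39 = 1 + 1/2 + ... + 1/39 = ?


H_39 = 1/1 + 1/2 + 1/3 + ... + 1/39
= 2066035355155033/485721041551200
≈ 4.2535

H_39 = 2066035355155033/485721041551200 ≈ 4.2535


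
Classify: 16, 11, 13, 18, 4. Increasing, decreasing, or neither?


Differences: -5, 2, 5, -14
Difference at position 2 is +2 (> 0) but position 1 is -5 (< 0) — sequence both rises and falls
→ NOT monotonic

Not monotonic


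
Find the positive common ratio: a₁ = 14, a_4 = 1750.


r^(n-1) = aₙ/a₁
r^3 = 1750/14 = 125
r = 125^(1/3)
= 5

r = 5


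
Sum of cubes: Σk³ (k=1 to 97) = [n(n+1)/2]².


n(n+1)/2 = 97×98/2 = 4753
Σk³ = 4753² = 22591009

Σk³ = 22591009


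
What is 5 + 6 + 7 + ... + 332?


Σₖ₌5^332 k = Σₖ₌₁^332 k − Σₖ₌₁^4 k
= 332·333/2 − 4·5/2
= 55278 − 10 = 55268

Σk = 55268


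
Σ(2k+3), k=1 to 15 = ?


Σ(2k+3) = 2·Σk + 3·n
= 2·120 + 3·15
= 240 + 45 = 285

Σ = 285


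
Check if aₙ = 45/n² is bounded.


a₁ = 45, a₂ = 45/4, a₃ = 45/9, ...
0 < aₙ ≤ 45 for all n ≥ 1
The sequence IS bounded

Bounded (0 < aₙ ≤ 45)


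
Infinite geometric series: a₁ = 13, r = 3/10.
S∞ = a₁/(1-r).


S∞ = a₁/(1-r) = 13/(1 - 3/10)
= 13/(7/10)
= 130/7

S∞ = 130/7


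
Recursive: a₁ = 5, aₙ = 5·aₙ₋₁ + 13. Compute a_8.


Computing step by step:
a_1 = 5
a_2 = 38
a_3 = 203
a_4 = 1028
a_5 = 5153
a_6 = 25778
a_7 = 128903
a_8 = 644528


a_8 = 644528


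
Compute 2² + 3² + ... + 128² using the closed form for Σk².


Σₖ₌2^128 k² = Σₖ₌₁^128 k² − Σₖ₌₁^1 k²
= 128·129·257/6 − 1·2·3/6
= 707264 − 1 = 707263

Σk² = 707263


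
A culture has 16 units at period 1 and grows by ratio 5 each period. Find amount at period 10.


aₙ = a₁·r^(n-1)
= 16×5^9
= 16×1953125
= 31250000

a_10 = 31250000


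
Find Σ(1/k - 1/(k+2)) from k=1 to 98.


Telescoping with gap 2: two head and two tail terms survive.
= (1 + 1/2) - (1/99 + 1/100)
= 3/2 - 1/99 - 1/100 = 14651/9900

Sum = 14651/9900


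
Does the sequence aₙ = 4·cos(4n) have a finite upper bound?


For all n, -1 ≤ cos(4n) ≤ 1, so -4 ≤ 4·cos(4n) ≤ 4
Lower bound: -4, Upper bound: 4
The sequence IS bounded

Bounded (-4 ≤ aₙ ≤ 4)


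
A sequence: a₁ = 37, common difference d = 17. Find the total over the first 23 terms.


aₙ = 37 + (23-1)×17 = 411
Sₙ = n(a₁+aₙ)/2 = 23×(37+411)/2
= 23×448/2 = 5152

S_23 = 5152


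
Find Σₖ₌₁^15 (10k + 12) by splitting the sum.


Σ(10k+12) = 10·Σk + 12·n
= 10·120 + 12·15
= 1200 + 180 = 1380

Σ = 1380


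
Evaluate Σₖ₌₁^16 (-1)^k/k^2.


S = -1 + 1/4 - 1/9 + 1/16 - 1/25 + 1/36 - 1/49 + 1/64 ± ...
= -0.8206
(Full series converges to -π²/12 ≈ -0.8225)

S_16 = -0.8206


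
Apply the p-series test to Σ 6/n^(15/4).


p-series test: Σ c/n^p converges if p > 1, diverges if p ≤ 1 (constant c > 0 doesn't affect convergence).
p = 15/4
15/4 > 1 → CONVERGES

Converges (p = 15/4 > 1)


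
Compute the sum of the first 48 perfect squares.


n = 48
n(n+1)(2n+1)/6 = 48×49×97/6
= 228144/6 = 38024

Σk² = 38024


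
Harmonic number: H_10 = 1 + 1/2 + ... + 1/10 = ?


H_10 = 1/1 + 1/2 + 1/3 + 1/4 + 1/5 + 1/6 + 1/7 + 1/8 + 1/9 + 1/10
= 7381/2520
≈ 2.929

H_10 = 7381/2520 ≈ 2.929


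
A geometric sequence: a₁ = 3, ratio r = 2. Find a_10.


aₙ = a₁·r^(n-1)
= 3×2^9
= 3×512
= 1536

a_10 = 1536


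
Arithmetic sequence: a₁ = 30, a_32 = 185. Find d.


d = (aₙ - a₁)/(n-1)
= (185 - 30)/(32-1)
= 155/31 = 5

d = 5


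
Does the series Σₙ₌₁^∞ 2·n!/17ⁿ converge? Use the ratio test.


aₙ = 2·n!/17^n
a_{n+1}/aₙ = (n+1)!/17^(n+1) × 17^n/n!  (constant 2 cancels)
= (n+1)/17
L = lim(n→∞) (n+1)/17 = ∞
L > 1 → series DIVERGES

Diverges (ratio test: L = ∞ > 1)


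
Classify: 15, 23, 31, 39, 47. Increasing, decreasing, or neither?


Differences: 8, 8, 8, 8
All differences > 0 → strictly INCREASING

Monotonically increasing


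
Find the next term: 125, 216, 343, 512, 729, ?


Pattern: perfect cubes: n³
Terms: 125, 216, 343, 512, 729
Next term = 1000

Next term = 1000


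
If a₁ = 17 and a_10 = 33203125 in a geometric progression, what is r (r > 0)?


r^(n-1) = aₙ/a₁
r^9 = 33203125/17 = 1953125
r = 1953125^(1/9)
= 5

r = 5


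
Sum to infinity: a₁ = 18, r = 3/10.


S∞ = a₁/(1-r) = 18/(1 - 3/10)
= 18/(7/10)
= 180/7

S∞ = 180/7


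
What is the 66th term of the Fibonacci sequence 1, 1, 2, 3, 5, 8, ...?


Fibonacci sequence: 1, 1, 2, 3, 5, 8, 13, 21, 34, 55, 89, ...
F(66) = 27777890035288

F(66) = 27777890035288


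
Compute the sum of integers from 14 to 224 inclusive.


Σₖ₌14^224 k = Σₖ₌₁^224 k − Σₖ₌₁^13 k
= 224·225/2 − 13·14/2
= 25200 − 91 = 25109

Σk = 25109
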